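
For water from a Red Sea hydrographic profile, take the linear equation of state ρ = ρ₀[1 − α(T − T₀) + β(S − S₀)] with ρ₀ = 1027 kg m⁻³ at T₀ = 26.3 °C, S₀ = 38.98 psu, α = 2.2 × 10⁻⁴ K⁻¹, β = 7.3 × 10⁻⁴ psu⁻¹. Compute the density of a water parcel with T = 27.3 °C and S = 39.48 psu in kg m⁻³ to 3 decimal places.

1027.149 kg m⁻³

T − T₀ = +1.0 K, S − S₀ = +0.50 psu.
Bracket = 1 − α·(+1.0) + β·(+0.50) = 1 + (1.45 × 10⁻⁴) = 1.0001450.
ρ = 1027 × 1.0001450 = 1027.149 kg m⁻³.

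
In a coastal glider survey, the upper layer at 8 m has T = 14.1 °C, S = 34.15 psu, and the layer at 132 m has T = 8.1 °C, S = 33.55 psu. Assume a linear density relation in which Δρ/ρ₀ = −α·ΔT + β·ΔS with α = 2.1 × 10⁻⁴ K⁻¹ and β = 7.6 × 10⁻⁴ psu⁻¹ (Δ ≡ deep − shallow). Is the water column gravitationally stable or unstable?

stable

ΔT = 8.1 − 14.1 = -6.0 K and ΔS = 33.55 − 34.15 = -0.60 psu (deep − shallow).
−αΔT = 1.26 × 10⁻³; βΔS = -4.56 × 10⁻⁴; sum Δρ/ρ₀ = 8.04 × 10⁻⁴.
Δρ/ρ₀ > 0, so Δρ > 0: deeper water is denser → statically stable.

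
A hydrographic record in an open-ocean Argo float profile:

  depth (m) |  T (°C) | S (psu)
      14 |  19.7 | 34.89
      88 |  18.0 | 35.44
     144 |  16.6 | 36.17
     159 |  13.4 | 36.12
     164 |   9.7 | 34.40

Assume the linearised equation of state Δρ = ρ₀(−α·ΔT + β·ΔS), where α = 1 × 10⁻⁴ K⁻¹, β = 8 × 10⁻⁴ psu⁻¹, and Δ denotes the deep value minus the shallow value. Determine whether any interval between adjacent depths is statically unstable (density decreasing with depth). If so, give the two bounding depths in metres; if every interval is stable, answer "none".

Evaluate Δρ/ρ₀ = −αΔT + βΔS across each adjacent pair:
  14–88 m: −αΔT+βΔS = −(1 × 10⁻⁴)(-1.7)+(8 × 10⁻⁴)(+0.55) = 6.1 × 10⁻⁴ → stable
  88–144 m: −αΔT+βΔS = −(1 × 10⁻⁴)(-1.4)+(8 × 10⁻⁴)(+0.73) = 7.2 × 10⁻⁴ → stable
  144–159 m: −αΔT+βΔS = −(1 × 10⁻⁴)(-3.2)+(8 × 10⁻⁴)(-0.05) = 2.8 × 10⁻⁴ → stable
  159–164 m: −αΔT+βΔS = −(1 × 10⁻⁴)(-3.7)+(8 × 10⁻⁴)(-1.72) = -1.0 × 10⁻³ → UNSTABLE
The 159–164 m interval has Δρ < 0: lighter water underlies denser water.

159–164 m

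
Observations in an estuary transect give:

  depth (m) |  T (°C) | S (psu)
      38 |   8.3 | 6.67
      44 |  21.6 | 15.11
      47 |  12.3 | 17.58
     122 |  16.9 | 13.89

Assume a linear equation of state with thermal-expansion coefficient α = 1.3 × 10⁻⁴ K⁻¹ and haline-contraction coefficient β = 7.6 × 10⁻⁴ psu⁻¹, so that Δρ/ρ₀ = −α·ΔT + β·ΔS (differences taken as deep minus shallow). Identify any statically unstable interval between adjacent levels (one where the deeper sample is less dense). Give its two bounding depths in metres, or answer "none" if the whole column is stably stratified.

Evaluate Δρ/ρ₀ = −αΔT + βΔS across each adjacent pair:
  38–44 m: −αΔT+βΔS = −(1.3 × 10⁻⁴)(+13.3)+(7.6 × 10⁻⁴)(+8.44) = 4.7 × 10⁻³ → stable
  44–47 m: −αΔT+βΔS = −(1.3 × 10⁻⁴)(-9.3)+(7.6 × 10⁻⁴)(+2.47) = 3.1 × 10⁻³ → stable
  47–122 m: −αΔT+βΔS = −(1.3 × 10⁻⁴)(+4.6)+(7.6 × 10⁻⁴)(-3.69) = -3.4 × 10⁻³ → UNSTABLE
The 47–122 m interval has Δρ < 0: lighter water underlies denser water.

47–122 m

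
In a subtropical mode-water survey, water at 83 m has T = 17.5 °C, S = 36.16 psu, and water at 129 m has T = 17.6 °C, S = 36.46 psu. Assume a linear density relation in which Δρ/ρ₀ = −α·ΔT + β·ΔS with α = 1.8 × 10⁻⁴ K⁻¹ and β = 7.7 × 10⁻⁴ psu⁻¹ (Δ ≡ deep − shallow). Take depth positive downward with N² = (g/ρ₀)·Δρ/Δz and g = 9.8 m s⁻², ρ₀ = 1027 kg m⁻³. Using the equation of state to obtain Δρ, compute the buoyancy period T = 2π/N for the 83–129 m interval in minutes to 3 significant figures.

15.5 min

ΔT = +0.1 K, ΔS = +0.30 psu (deep − shallow).
Δρ/ρ₀ = −αΔT + βΔS = -1.80 × 10⁻⁵ + 2.31 × 10⁻⁴ = 2.13 × 10⁻⁴, so Δρ ≈ 0.2188 kg m⁻³.
N² = (g/ρ₀)·Δρ/Δz = g·(Δρ/ρ₀)/Δz = 9.8 × 2.13 × 10⁻⁴ / 46 = 4.5378 × 10⁻⁵ s⁻².
N = √(4.5378 × 10⁻⁵) = 6.7363 × 10⁻³ rad s⁻¹ → T = 2π/N = 932.74 s = 15.546 min ≈ 15.5 min.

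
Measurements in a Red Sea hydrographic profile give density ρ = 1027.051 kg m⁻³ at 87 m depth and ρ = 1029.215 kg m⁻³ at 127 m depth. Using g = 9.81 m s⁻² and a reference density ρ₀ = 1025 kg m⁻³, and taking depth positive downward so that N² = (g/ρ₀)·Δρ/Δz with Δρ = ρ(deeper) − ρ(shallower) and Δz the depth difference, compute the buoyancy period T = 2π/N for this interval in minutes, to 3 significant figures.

4.60 min

Δρ = 1029.215 − 1027.051 = 2.164 kg m⁻³ over Δz = 127 − 87 = 40 m.
N² = (9.81/1025) × (2.164/40) = 5.1778 × 10⁻⁴ s⁻².
N = √(5.1778 × 10⁻⁴) = 0.022755 rad s⁻¹, so T = 2π/N = 276.12 s = 4.6020 min ≈ 4.60 min.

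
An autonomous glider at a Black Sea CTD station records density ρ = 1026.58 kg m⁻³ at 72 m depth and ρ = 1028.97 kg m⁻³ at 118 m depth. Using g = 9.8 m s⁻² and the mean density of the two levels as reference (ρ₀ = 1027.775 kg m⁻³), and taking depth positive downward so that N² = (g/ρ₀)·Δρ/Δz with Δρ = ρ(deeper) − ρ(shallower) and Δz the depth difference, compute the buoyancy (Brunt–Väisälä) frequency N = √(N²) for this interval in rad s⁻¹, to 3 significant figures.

0.0223 rad s⁻¹

Δρ = 1028.97 − 1026.58 = 2.39 kg m⁻³ over Δz = 118 − 72 = 46 m.
N² = (9.8/1027.775) × (2.39/46) = 4.9541 × 10⁻⁴ s⁻².
N = √(4.9541 × 10⁻⁴) = 0.022258 rad s⁻¹ ≈ 0.0223 rad s⁻¹.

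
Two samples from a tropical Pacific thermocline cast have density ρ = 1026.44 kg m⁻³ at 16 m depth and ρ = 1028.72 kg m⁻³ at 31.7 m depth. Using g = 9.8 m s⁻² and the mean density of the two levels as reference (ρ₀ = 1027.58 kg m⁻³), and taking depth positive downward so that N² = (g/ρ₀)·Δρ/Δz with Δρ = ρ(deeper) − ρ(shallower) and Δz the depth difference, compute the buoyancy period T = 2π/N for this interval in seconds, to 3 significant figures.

Δρ = 1028.72 − 1026.44 = 2.28 kg m⁻³ over Δz = 31.7 − 16 = 15.7 m.
N² = (9.8/1027.58) × (2.28/15.7) = 1.3850 × 10⁻³ s⁻².
N = √(1.3850 × 10⁻³) = 0.037216 rad s⁻¹, so T = 2π/N = 168.83 s ≈ 169 s.
N² > 0, so the interval is statically stable.

169 s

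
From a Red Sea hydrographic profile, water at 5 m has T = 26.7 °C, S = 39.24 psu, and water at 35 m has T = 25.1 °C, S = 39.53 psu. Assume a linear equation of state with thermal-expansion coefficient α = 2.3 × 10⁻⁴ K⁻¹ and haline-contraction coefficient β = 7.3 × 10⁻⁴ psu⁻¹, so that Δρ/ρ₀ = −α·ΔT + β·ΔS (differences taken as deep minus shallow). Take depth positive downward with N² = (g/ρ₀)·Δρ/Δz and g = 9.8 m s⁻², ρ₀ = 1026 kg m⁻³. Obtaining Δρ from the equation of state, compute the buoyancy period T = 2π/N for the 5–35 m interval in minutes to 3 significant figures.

7.61 min

ΔT = -1.6 K, ΔS = +0.29 psu (deep − shallow).
Δρ/ρ₀ = −αΔT + βΔS = 3.68 × 10⁻⁴ + 2.117 × 10⁻⁴ = 5.797 × 10⁻⁴, so Δρ ≈ 0.5948 kg m⁻³.
N² = (g/ρ₀)·Δρ/Δz = g·(Δρ/ρ₀)/Δz = 9.8 × 5.797 × 10⁻⁴ / 30 = 1.8937 × 10⁻⁴ s⁻².
N = √(1.8937 × 10⁻⁴) = 0.013761 rad s⁻¹ → T = 2π/N = 456.59 s = 7.6098 min ≈ 7.61 min.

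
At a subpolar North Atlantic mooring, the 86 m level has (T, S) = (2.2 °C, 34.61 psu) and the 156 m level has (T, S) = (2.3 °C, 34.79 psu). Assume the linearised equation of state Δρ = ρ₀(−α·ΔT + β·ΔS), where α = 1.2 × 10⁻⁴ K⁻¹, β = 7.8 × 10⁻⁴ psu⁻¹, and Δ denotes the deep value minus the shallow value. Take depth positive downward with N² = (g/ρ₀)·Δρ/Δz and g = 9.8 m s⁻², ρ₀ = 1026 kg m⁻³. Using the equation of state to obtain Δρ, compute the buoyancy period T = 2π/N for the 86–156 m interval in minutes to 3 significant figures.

ΔT = +0.1 K, ΔS = +0.18 psu (deep − shallow).
Δρ/ρ₀ = −αΔT + βΔS = -1.20 × 10⁻⁵ + 1.404 × 10⁻⁴ = 1.284 × 10⁻⁴, so Δρ ≈ 0.1317 kg m⁻³.
N² = (g/ρ₀)·Δρ/Δz = g·(Δρ/ρ₀)/Δz = 9.8 × 1.284 × 10⁻⁴ / 70 = 1.7976 × 10⁻⁵ s⁻².
N = √(1.7976 × 10⁻⁵) = 4.2398 × 10⁻³ rad s⁻¹ → T = 2π/N = 1.4820 × 10³ s = 24.700 min ≈ 24.7 min.

24.7 min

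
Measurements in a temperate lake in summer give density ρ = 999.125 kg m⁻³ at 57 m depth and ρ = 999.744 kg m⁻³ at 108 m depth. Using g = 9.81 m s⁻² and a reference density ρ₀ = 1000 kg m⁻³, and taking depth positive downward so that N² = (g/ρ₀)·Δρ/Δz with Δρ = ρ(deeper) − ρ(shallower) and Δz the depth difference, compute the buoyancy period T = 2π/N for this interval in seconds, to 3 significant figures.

Δρ = 999.744 − 999.125 = 0.619 kg m⁻³ over Δz = 108 − 57 = 51 m.
N² = (9.81/1000) × (0.619/51) = 1.1907 × 10⁻⁴ s⁻².
N = √(1.1907 × 10⁻⁴) = 0.010912 rad s⁻¹, so T = 2π/N = 575.81 s ≈ 576 s.
N² > 0, so the interval is statically stable.

576 s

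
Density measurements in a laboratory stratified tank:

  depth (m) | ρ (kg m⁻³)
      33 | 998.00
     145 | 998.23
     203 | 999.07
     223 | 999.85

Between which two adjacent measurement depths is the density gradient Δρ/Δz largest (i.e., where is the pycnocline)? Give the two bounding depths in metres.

Compute the density gradient over each adjacent pair:
  33–145 m: Δρ/Δz = 0.23/112 = 2.1 × 10⁻³ kg m⁻⁴
  145–203 m: Δρ/Δz = 0.84/58 = 0.014 kg m⁻⁴
  203–223 m: Δρ/Δz = 0.78/20 = 0.039 kg m⁻⁴
The largest gradient is in the 203–223 m interval — the pycnocline.

203–223 m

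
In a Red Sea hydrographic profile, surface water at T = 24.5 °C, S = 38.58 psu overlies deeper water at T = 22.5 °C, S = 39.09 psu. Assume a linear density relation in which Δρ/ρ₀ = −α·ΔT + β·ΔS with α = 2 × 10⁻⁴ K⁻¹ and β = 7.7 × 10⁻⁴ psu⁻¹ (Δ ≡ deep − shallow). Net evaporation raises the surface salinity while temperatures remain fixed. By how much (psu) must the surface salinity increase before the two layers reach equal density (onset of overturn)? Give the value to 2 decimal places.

Neutral buoyancy requires −α(T_deep − T_surf) + β(S_deep − S_surf′) = 0.
S_surf′ = S_deep − (α/β)·ΔT = 39.09 − (2 × 10⁻⁴/7.7 × 10⁻⁴)·(-2.0) = 39.6095 psu.
Increase required: 39.6095 − 38.58 = 1.0295 psu.

1.03 psu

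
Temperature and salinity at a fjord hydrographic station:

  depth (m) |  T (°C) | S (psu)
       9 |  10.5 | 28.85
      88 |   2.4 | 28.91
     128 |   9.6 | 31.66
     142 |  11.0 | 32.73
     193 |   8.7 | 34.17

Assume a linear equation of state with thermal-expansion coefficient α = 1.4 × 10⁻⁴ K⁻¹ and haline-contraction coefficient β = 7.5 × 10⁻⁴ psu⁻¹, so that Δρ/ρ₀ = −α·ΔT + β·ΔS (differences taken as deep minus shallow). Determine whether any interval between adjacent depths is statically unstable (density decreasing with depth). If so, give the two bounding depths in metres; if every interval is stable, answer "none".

Evaluate Δρ/ρ₀ = −αΔT + βΔS across each adjacent pair:
  9–88 m: −αΔT+βΔS = −(1.4 × 10⁻⁴)(-8.1)+(7.5 × 10⁻⁴)(+0.06) = 1.2 × 10⁻³ → stable
  88–128 m: −αΔT+βΔS = −(1.4 × 10⁻⁴)(+7.2)+(7.5 × 10⁻⁴)(+2.75) = 1.1 × 10⁻³ → stable
  128–142 m: −αΔT+βΔS = −(1.4 × 10⁻⁴)(+1.4)+(7.5 × 10⁻⁴)(+1.07) = 6.1 × 10⁻⁴ → stable
  142–193 m: −αΔT+βΔS = −(1.4 × 10⁻⁴)(-2.3)+(7.5 × 10⁻⁴)(+1.44) = 1.4 × 10⁻³ → stable
Every interval has Δρ > 0: the column is stably stratified throughout.

none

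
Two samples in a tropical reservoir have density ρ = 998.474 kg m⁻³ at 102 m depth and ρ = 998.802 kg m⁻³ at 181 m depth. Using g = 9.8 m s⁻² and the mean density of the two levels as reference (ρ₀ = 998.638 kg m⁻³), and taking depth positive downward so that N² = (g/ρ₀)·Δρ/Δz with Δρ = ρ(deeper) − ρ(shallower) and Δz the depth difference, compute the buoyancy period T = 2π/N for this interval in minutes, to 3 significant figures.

16.4 min

Δρ = 998.802 − 998.474 = 0.328 kg m⁻³ over Δz = 181 − 102 = 79 m.
N² = (9.8/998.638) × (0.328/79) = 4.0744 × 10⁻⁵ s⁻².
N = √(4.0744 × 10⁻⁵) = 6.3831 × 10⁻³ rad s⁻¹, so T = 2π/N = 984.35 s = 16.406 min ≈ 16.4 min.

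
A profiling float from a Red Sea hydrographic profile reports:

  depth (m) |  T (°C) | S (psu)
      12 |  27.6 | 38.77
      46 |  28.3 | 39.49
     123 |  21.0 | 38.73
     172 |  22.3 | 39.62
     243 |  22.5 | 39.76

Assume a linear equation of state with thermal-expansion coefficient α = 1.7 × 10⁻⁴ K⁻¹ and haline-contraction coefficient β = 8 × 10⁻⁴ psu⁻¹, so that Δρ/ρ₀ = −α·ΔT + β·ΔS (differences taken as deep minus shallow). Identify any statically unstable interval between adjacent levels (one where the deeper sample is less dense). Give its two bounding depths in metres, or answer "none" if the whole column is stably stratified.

none

Evaluate Δρ/ρ₀ = −αΔT + βΔS across each adjacent pair:
  12–46 m: −αΔT+βΔS = −(1.7 × 10⁻⁴)(+0.7)+(8 × 10⁻⁴)(+0.72) = 4.6 × 10⁻⁴ → stable
  46–123 m: −αΔT+βΔS = −(1.7 × 10⁻⁴)(-7.3)+(8 × 10⁻⁴)(-0.76) = 6.3 × 10⁻⁴ → stable
  123–172 m: −αΔT+βΔS = −(1.7 × 10⁻⁴)(+1.3)+(8 × 10⁻⁴)(+0.89) = 4.9 × 10⁻⁴ → stable
  172–243 m: −αΔT+βΔS = −(1.7 × 10⁻⁴)(+0.2)+(8 × 10⁻⁴)(+0.14) = 7.8 × 10⁻⁵ → stable
Every interval has Δρ > 0: the column is stably stratified throughout.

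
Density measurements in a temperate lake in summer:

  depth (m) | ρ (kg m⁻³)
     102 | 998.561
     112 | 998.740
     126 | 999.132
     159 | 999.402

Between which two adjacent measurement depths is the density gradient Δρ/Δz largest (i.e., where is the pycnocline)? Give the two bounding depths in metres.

112–126 m

Compute the density gradient over each adjacent pair:
  102–112 m: Δρ/Δz = 0.179/10 = 0.018 kg m⁻⁴
  112–126 m: Δρ/Δz = 0.392/14 = 0.028 kg m⁻⁴
  126–159 m: Δρ/Δz = 0.270/33 = 8.2 × 10⁻³ kg m⁻⁴
The largest gradient is in the 112–126 m interval — the pycnocline.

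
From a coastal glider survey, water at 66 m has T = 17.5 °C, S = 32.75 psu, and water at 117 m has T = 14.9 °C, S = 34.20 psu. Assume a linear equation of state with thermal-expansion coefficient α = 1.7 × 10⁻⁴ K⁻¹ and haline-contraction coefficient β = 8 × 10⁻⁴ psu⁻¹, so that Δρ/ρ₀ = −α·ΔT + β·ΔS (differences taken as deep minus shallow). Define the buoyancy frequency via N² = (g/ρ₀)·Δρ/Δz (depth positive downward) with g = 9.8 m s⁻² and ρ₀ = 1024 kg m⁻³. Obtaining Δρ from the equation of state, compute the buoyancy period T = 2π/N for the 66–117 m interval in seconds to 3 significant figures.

ΔT = -2.6 K, ΔS = +1.45 psu (deep − shallow).
Δρ/ρ₀ = −αΔT + βΔS = 4.42 × 10⁻⁴ + 1.16 × 10⁻³ = 1.602 × 10⁻³, so Δρ ≈ 1.640 kg m⁻³.
N² = (g/ρ₀)·Δρ/Δz = g·(Δρ/ρ₀)/Δz = 9.8 × 1.602 × 10⁻³ / 51 = 3.0784 × 10⁻⁴ s⁻².
N = √(3.0784 × 10⁻⁴) = 0.017545 rad s⁻¹ → T = 2π/N = 358.12 s ≈ 358 s.

358 s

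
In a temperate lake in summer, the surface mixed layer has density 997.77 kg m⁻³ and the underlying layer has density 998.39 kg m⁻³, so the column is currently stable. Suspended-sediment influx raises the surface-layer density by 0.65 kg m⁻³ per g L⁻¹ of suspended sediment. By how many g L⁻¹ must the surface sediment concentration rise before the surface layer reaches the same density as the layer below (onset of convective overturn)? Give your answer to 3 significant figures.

Density deficit of the surface layer: 998.39 − 997.77 = 0.62 kg m⁻³.
Required change = 0.62 / 0.65 = 0.954 g L⁻¹.

0.954 g L⁻¹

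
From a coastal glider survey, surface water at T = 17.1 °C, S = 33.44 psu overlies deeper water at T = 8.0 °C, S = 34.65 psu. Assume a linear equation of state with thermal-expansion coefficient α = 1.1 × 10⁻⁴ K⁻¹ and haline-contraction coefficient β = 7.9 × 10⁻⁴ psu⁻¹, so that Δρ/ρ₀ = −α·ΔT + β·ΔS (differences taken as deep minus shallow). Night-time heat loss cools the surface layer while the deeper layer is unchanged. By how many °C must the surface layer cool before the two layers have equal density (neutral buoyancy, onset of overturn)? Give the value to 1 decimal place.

Neutral buoyancy requires Δρ = 0, i.e. −α(T_deep − T_surf′) + β(S_deep − S_surf) = 0.
T_surf′ = T_deep − (β/α)·ΔS = 8.0 − (7.9 × 10⁻⁴/1.1 × 10⁻⁴)·(+1.21) = -0.690 °C.
Cooling required: 17.1 − (-0.690) = 17.790 °C.

17.8 °C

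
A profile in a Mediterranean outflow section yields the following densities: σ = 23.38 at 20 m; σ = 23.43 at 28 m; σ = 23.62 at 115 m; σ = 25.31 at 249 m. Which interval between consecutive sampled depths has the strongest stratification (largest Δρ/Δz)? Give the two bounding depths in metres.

Compute the density gradient over each adjacent pair:
  20–28 m: Δρ/Δz = 0.05/8 = 6.3 × 10⁻³ kg m⁻⁴
  28–115 m: Δρ/Δz = 0.19/87 = 2.2 × 10⁻³ kg m⁻⁴
  115–249 m: Δρ/Δz = 1.69/134 = 0.013 kg m⁻⁴
The largest gradient is in the 115–249 m interval — the pycnocline.

115–249 m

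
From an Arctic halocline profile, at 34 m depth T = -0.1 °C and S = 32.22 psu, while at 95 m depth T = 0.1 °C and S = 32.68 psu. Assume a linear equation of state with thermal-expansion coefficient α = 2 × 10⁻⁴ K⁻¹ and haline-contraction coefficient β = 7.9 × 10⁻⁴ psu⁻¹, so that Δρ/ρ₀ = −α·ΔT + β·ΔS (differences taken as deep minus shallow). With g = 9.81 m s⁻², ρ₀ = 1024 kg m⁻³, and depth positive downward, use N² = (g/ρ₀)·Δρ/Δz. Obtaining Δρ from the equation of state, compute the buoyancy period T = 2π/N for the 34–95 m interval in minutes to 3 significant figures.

ΔT = +0.2 K, ΔS = +0.46 psu (deep − shallow).
Δρ/ρ₀ = −αΔT + βΔS = -4.00 × 10⁻⁵ + 3.634 × 10⁻⁴ = 3.234 × 10⁻⁴, so Δρ ≈ 0.3312 kg m⁻³.
N² = (g/ρ₀)·Δρ/Δz = g·(Δρ/ρ₀)/Δz = 9.81 × 3.234 × 10⁻⁴ / 61 = 5.2009 × 10⁻⁵ s⁻².
N = √(5.2009 × 10⁻⁵) = 7.2117 × 10⁻³ rad s⁻¹ → T = 2π/N = 871.25 s = 14.521 min ≈ 14.5 min.

14.5 min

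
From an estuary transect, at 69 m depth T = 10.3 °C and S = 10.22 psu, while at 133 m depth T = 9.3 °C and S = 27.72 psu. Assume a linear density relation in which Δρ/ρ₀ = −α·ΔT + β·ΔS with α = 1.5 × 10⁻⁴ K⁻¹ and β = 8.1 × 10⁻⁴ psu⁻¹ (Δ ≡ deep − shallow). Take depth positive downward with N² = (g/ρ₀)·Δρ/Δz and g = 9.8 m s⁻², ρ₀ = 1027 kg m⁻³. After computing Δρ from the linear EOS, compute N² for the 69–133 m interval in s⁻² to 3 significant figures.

ΔT = -1.0 K, ΔS = +17.50 psu (deep − shallow).
Δρ/ρ₀ = −αΔT + βΔS = 1.50 × 10⁻⁴ + 0.014175 = 0.014325, so Δρ ≈ 14.71 kg m⁻³.
N² = (g/ρ₀)·Δρ/Δz = g·(Δρ/ρ₀)/Δz = 9.8 × 0.014325 / 64 = 2.1935 × 10⁻³ s⁻² ≈ 2.19 × 10⁻³ s⁻².

2.19 × 10⁻³ s⁻²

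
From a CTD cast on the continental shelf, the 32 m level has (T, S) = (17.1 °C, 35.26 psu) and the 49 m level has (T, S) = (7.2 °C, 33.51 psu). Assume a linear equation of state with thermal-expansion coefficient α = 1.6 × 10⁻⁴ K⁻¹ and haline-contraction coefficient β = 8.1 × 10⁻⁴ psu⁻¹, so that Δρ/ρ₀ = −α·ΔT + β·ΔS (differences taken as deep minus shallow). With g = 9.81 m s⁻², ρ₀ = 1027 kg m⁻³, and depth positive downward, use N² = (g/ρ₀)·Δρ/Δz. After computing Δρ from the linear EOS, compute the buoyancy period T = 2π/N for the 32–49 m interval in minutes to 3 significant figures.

ΔT = -9.9 K, ΔS = -1.75 psu (deep − shallow).
Δρ/ρ₀ = −αΔT + βΔS = 1.584 × 10⁻³ − 1.4175 × 10⁻³ = 1.665 × 10⁻⁴, so Δρ ≈ 0.1710 kg m⁻³.
N² = (g/ρ₀)·Δρ/Δz = g·(Δρ/ρ₀)/Δz = 9.81 × 1.665 × 10⁻⁴ / 17 = 9.6080 × 10⁻⁵ s⁻².
N = √(9.6080 × 10⁻⁵) = 9.8020 × 10⁻³ rad s⁻¹ → T = 2π/N = 641.01 s = 10.684 min ≈ 10.7 min.

10.7 min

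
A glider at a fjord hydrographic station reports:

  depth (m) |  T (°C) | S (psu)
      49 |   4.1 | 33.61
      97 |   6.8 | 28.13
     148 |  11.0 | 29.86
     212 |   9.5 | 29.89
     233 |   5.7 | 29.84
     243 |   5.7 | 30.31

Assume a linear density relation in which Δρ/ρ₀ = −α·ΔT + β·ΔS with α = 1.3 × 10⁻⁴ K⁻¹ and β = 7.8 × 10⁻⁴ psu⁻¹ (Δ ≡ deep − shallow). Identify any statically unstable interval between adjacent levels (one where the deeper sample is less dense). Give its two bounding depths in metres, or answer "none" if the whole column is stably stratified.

Evaluate Δρ/ρ₀ = −αΔT + βΔS across each adjacent pair:
  49–97 m: −αΔT+βΔS = −(1.3 × 10⁻⁴)(+2.7)+(7.8 × 10⁻⁴)(-5.48) = -4.6 × 10⁻³ → UNSTABLE
  97–148 m: −αΔT+βΔS = −(1.3 × 10⁻⁴)(+4.2)+(7.8 × 10⁻⁴)(+1.73) = 8.0 × 10⁻⁴ → stable
  148–212 m: −αΔT+βΔS = −(1.3 × 10⁻⁴)(-1.5)+(7.8 × 10⁻⁴)(+0.03) = 2.2 × 10⁻⁴ → stable
  212–233 m: −αΔT+βΔS = −(1.3 × 10⁻⁴)(-3.8)+(7.8 × 10⁻⁴)(-0.05) = 4.6 × 10⁻⁴ → stable
  233–243 m: −αΔT+βΔS = −(1.3 × 10⁻⁴)(+0.0)+(7.8 × 10⁻⁴)(+0.47) = 3.7 × 10⁻⁴ → stable
The 49–97 m interval has Δρ < 0: lighter water underlies denser water.

49–97 m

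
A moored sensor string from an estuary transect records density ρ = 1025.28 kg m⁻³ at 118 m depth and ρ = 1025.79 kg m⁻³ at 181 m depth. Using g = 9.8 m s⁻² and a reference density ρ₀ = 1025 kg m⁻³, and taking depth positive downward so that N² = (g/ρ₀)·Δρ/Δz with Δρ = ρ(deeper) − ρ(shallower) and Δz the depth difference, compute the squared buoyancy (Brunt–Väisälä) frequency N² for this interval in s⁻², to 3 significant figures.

Δρ = 1025.79 − 1025.28 = 0.51 kg m⁻³ over Δz = 181 − 118 = 63 m.
N² = (9.8/1025) × (0.51/63) = 7.7398 × 10⁻⁵ s⁻² ≈ 7.74 × 10⁻⁵ s⁻².

7.74 × 10⁻⁵ s⁻²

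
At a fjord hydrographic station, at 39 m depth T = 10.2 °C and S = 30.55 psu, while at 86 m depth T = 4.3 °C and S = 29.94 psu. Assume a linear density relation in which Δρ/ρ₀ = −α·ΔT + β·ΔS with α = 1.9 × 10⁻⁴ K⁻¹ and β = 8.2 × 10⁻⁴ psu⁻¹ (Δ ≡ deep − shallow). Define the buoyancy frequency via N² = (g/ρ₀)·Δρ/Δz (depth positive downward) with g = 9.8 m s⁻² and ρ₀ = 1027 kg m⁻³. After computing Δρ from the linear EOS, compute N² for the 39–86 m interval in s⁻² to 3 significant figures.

1.29 × 10⁻⁴ s⁻²

ΔT = -5.9 K, ΔS = -0.61 psu (deep − shallow).
Δρ/ρ₀ = −αΔT + βΔS = 1.121 × 10⁻³ − 5.002 × 10⁻⁴ = 6.208 × 10⁻⁴, so Δρ ≈ 0.6376 kg m⁻³.
N² = (g/ρ₀)·Δρ/Δz = g·(Δρ/ρ₀)/Δz = 9.8 × 6.208 × 10⁻⁴ / 47 = 1.2944 × 10⁻⁴ s⁻² ≈ 1.29 × 10⁻⁴ s⁻².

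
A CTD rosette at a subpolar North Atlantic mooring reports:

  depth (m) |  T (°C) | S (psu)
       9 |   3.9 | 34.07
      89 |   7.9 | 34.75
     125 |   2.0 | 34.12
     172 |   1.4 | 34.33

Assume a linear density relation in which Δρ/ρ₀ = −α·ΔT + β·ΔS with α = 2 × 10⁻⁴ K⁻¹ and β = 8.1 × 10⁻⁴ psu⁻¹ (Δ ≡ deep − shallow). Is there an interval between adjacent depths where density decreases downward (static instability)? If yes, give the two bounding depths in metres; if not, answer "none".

9–89 m

Evaluate Δρ/ρ₀ = −αΔT + βΔS across each adjacent pair:
  9–89 m: −αΔT+βΔS = −(2 × 10⁻⁴)(+4.0)+(8.1 × 10⁻⁴)(+0.68) = -2.5 × 10⁻⁴ → UNSTABLE
  89–125 m: −αΔT+βΔS = −(2 × 10⁻⁴)(-5.9)+(8.1 × 10⁻⁴)(-0.63) = 6.7 × 10⁻⁴ → stable
  125–172 m: −αΔT+βΔS = −(2 × 10⁻⁴)(-0.6)+(8.1 × 10⁻⁴)(+0.21) = 2.9 × 10⁻⁴ → stable
The 9–89 m interval has Δρ < 0: lighter water underlies denser water.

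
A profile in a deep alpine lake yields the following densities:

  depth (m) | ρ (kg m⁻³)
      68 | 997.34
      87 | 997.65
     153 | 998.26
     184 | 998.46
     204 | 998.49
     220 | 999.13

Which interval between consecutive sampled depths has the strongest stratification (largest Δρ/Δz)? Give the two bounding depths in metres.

204–220 m

Compute the density gradient over each adjacent pair:
  68–87 m: Δρ/Δz = 0.31/19 = 0.016 kg m⁻⁴
  87–153 m: Δρ/Δz = 0.61/66 = 9.2 × 10⁻³ kg m⁻⁴
  153–184 m: Δρ/Δz = 0.20/31 = 6.5 × 10⁻³ kg m⁻⁴
  184–204 m: Δρ/Δz = 0.03/20 = 1.5 × 10⁻³ kg m⁻⁴
  204–220 m: Δρ/Δz = 0.64/16 = 0.040 kg m⁻⁴
The largest gradient is in the 204–220 m interval — the pycnocline.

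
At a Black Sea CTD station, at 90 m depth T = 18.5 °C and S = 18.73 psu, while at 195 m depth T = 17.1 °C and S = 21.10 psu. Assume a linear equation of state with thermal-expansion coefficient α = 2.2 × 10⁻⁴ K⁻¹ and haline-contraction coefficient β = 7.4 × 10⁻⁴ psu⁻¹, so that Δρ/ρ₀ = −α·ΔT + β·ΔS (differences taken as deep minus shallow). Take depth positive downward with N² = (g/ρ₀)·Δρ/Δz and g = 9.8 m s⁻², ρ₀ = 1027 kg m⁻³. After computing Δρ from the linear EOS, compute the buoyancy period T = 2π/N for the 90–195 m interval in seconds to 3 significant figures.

453 s

ΔT = -1.4 K, ΔS = +2.37 psu (deep − shallow).
Δρ/ρ₀ = −αΔT + βΔS = 3.08 × 10⁻⁴ + 1.7538 × 10⁻³ = 2.0618 × 10⁻³, so Δρ ≈ 2.117 kg m⁻³.
N² = (g/ρ₀)·Δρ/Δz = g·(Δρ/ρ₀)/Δz = 9.8 × 2.0618 × 10⁻³ / 105 = 1.9243 × 10⁻⁴ s⁻².
N = √(1.9243 × 10⁻⁴) = 0.013872 rad s⁻¹ → T = 2π/N = 452.94 s ≈ 453 s.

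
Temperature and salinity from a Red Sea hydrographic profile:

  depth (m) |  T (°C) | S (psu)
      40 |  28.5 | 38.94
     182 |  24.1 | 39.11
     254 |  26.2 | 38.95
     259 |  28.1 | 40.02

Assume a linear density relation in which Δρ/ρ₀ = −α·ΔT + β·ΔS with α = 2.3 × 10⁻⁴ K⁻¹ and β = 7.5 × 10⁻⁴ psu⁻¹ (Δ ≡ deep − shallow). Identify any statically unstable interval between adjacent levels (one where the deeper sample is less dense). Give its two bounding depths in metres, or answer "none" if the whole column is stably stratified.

Evaluate Δρ/ρ₀ = −αΔT + βΔS across each adjacent pair:
  40–182 m: −αΔT+βΔS = −(2.3 × 10⁻⁴)(-4.4)+(7.5 × 10⁻⁴)(+0.17) = 1.1 × 10⁻³ → stable
  182–254 m: −αΔT+βΔS = −(2.3 × 10⁻⁴)(+2.1)+(7.5 × 10⁻⁴)(-0.16) = -6.0 × 10⁻⁴ → UNSTABLE
  254–259 m: −αΔT+βΔS = −(2.3 × 10⁻⁴)(+1.9)+(7.5 × 10⁻⁴)(+1.07) = 3.7 × 10⁻⁴ → stable
The 182–254 m interval has Δρ < 0: lighter water underlies denser water.

182–254 m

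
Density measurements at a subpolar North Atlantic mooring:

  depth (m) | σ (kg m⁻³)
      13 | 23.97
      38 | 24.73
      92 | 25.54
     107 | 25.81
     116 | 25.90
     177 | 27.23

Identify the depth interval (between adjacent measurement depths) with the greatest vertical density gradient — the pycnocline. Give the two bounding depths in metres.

Compute the density gradient over each adjacent pair:
  13–38 m: Δρ/Δz = 0.76/25 = 0.030 kg m⁻⁴
  38–92 m: Δρ/Δz = 0.81/54 = 0.015 kg m⁻⁴
  92–107 m: Δρ/Δz = 0.27/15 = 0.018 kg m⁻⁴
  107–116 m: Δρ/Δz = 0.09/9 = 0.010 kg m⁻⁴
  116–177 m: Δρ/Δz = 1.33/61 = 0.022 kg m⁻⁴
The largest gradient is in the 13–38 m interval — the pycnocline.

13–38 m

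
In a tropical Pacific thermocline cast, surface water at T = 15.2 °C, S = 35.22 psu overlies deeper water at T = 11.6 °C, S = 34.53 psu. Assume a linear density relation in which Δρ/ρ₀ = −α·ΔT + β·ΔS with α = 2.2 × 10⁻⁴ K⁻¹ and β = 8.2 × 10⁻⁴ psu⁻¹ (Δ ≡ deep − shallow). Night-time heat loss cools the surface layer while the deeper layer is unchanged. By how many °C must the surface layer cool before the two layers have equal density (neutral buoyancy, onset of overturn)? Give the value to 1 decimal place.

Neutral buoyancy requires Δρ = 0, i.e. −α(T_deep − T_surf′) + β(S_deep − S_surf) = 0.
T_surf′ = T_deep − (β/α)·ΔS = 11.6 − (8.2 × 10⁻⁴/2.2 × 10⁻⁴)·(-0.69) = 14.172 °C.
Cooling required: 15.2 − (14.172) = 1.028 °C.

1.0 °C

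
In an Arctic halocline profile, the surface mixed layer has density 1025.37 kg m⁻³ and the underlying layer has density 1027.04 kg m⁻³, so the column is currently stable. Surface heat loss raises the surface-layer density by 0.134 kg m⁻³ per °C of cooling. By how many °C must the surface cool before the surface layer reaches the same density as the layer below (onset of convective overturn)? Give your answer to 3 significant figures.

12.5 °C

Density deficit of the surface layer: 1027.04 − 1025.37 = 1.67 kg m⁻³.
Required change = 1.67 / 0.134 = 12.5 °C.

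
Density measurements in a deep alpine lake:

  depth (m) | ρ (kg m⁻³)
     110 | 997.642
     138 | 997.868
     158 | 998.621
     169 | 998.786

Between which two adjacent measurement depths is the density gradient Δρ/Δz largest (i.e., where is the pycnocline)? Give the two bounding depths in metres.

138–158 m

Compute the density gradient over each adjacent pair:
  110–138 m: Δρ/Δz = 0.226/28 = 8.1 × 10⁻³ kg m⁻⁴
  138–158 m: Δρ/Δz = 0.753/20 = 0.038 kg m⁻⁴
  158–169 m: Δρ/Δz = 0.165/11 = 0.015 kg m⁻⁴
The largest gradient is in the 138–158 m interval — the pycnocline.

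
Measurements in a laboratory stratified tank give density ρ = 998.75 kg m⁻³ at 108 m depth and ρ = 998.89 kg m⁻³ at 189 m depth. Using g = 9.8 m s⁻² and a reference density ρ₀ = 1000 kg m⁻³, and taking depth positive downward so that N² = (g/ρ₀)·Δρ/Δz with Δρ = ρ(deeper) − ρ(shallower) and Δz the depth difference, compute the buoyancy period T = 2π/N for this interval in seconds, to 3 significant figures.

Δρ = 998.89 − 998.75 = 0.14 kg m⁻³ over Δz = 189 − 108 = 81 m.
N² = (9.8/1000) × (0.14/81) = 1.6938 × 10⁻⁵ s⁻².
N = √(1.6938 × 10⁻⁵) = 4.1156 × 10⁻³ rad s⁻¹, so T = 2π/N = 1.5267 × 10³ s ≈ 1.53 × 10³ s.

1.53 × 10³ s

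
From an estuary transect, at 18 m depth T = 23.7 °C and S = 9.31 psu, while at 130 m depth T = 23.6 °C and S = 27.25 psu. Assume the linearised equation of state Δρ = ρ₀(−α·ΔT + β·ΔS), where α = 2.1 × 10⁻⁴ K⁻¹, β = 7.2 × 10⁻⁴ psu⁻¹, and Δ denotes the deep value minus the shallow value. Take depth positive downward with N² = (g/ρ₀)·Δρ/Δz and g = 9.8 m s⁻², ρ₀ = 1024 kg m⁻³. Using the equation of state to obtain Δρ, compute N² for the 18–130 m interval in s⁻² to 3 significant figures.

1.13 × 10⁻³ s⁻²

ΔT = -0.1 K, ΔS = +17.94 psu (deep − shallow).
Δρ/ρ₀ = −αΔT + βΔS = 2.10 × 10⁻⁵ + 0.0129168 = 0.0129378, so Δρ ≈ 13.25 kg m⁻³.
N² = (g/ρ₀)·Δρ/Δz = g·(Δρ/ρ₀)/Δz = 9.8 × 0.0129378 / 112 = 1.1321 × 10⁻³ s⁻² ≈ 1.13 × 10⁻³ s⁻².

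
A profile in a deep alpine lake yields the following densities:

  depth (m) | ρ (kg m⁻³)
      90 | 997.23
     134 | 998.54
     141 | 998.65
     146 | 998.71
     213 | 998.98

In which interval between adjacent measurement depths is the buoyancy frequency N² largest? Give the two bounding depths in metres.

90–134 m

Compute the density gradient over each adjacent pair:
  90–134 m: Δρ/Δz = 1.31/44 = 0.030 kg m⁻⁴
  134–141 m: Δρ/Δz = 0.11/7 = 0.016 kg m⁻⁴
  141–146 m: Δρ/Δz = 0.06/5 = 0.012 kg m⁻⁴
  146–213 m: Δρ/Δz = 0.27/67 = 4.0 × 10⁻³ kg m⁻⁴
The largest gradient is in the 90–134 m interval — the pycnocline.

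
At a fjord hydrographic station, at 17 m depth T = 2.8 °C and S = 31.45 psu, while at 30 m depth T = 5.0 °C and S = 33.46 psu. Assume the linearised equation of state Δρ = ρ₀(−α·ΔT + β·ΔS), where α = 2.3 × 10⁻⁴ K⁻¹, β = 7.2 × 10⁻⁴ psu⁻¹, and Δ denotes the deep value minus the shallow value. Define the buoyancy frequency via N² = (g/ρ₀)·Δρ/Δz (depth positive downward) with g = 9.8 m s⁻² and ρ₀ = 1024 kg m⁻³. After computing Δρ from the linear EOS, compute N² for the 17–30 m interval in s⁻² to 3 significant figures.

ΔT = +2.2 K, ΔS = +2.01 psu (deep − shallow).
Δρ/ρ₀ = −αΔT + βΔS = -5.06 × 10⁻⁴ + 1.4472 × 10⁻³ = 9.412 × 10⁻⁴, so Δρ ≈ 0.9638 kg m⁻³.
N² = (g/ρ₀)·Δρ/Δz = g·(Δρ/ρ₀)/Δz = 9.8 × 9.412 × 10⁻⁴ / 13 = 7.0952 × 10⁻⁴ s⁻² ≈ 7.10 × 10⁻⁴ s⁻².

7.10 × 10⁻⁴ s⁻²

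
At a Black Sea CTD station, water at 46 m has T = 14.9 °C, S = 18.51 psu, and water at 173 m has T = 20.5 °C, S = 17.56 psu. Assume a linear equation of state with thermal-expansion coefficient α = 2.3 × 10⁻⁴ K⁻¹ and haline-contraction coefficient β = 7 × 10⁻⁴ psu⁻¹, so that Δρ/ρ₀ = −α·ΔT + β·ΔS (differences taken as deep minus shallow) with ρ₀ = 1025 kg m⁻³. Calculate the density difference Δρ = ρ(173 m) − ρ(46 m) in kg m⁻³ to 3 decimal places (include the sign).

ΔT = +5.6 K, ΔS = -0.95 psu (deep − shallow).
Δρ/ρ₀ = −(2.3 × 10⁻⁴)(+5.6) + (7 × 10⁻⁴)(-0.95) = -1.953 × 10⁻³.
Δρ = 1025 × (-1.953 × 10⁻³) = -2.002 kg m⁻³.
Negative Δρ: lighter below, statically unstable.

-2.002 kg m⁻³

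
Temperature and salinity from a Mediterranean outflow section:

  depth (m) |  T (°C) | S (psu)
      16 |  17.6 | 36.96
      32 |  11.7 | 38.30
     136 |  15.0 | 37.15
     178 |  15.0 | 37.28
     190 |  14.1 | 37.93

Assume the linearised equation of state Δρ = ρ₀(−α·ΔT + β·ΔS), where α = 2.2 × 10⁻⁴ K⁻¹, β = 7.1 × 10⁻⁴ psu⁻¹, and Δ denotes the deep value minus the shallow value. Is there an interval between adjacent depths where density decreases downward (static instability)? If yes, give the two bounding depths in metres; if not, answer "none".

32–136 m

Evaluate Δρ/ρ₀ = −αΔT + βΔS across each adjacent pair:
  16–32 m: −αΔT+βΔS = −(2.2 × 10⁻⁴)(-5.9)+(7.1 × 10⁻⁴)(+1.34) = 2.2 × 10⁻³ → stable
  32–136 m: −αΔT+βΔS = −(2.2 × 10⁻⁴)(+3.3)+(7.1 × 10⁻⁴)(-1.15) = -1.5 × 10⁻³ → UNSTABLE
  136–178 m: −αΔT+βΔS = −(2.2 × 10⁻⁴)(+0.0)+(7.1 × 10⁻⁴)(+0.13) = 9.2 × 10⁻⁵ → stable
  178–190 m: −αΔT+βΔS = −(2.2 × 10⁻⁴)(-0.9)+(7.1 × 10⁻⁴)(+0.65) = 6.6 × 10⁻⁴ → stable
The 32–136 m interval has Δρ < 0: lighter water underlies denser water.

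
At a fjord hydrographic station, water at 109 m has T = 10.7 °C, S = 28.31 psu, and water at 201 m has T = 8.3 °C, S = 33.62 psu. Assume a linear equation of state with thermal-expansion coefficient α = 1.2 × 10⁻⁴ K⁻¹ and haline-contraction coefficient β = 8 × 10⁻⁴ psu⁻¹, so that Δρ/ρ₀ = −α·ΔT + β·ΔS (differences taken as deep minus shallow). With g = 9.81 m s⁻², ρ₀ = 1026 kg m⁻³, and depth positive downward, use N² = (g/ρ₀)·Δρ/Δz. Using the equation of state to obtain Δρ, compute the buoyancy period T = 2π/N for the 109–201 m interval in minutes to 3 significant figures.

ΔT = -2.4 K, ΔS = +5.31 psu (deep − shallow).
Δρ/ρ₀ = −αΔT + βΔS = 2.88 × 10⁻⁴ + 4.248 × 10⁻³ = 4.536 × 10⁻³, so Δρ ≈ 4.654 kg m⁻³.
N² = (g/ρ₀)·Δρ/Δz = g·(Δρ/ρ₀)/Δz = 9.81 × 4.536 × 10⁻³ / 92 = 4.8368 × 10⁻⁴ s⁻².
N = √(4.8368 × 10⁻⁴) = 0.021993 rad s⁻¹ → T = 2π/N = 285.69 s = 4.7615 min ≈ 4.76 min.

4.76 min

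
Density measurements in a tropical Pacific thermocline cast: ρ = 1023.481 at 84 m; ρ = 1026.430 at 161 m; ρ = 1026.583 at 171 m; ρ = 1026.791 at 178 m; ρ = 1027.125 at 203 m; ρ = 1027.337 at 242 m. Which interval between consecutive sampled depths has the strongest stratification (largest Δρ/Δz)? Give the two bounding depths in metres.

Compute the density gradient over each adjacent pair:
  84–161 m: Δρ/Δz = 2.949/77 = 0.038 kg m⁻⁴
  161–171 m: Δρ/Δz = 0.153/10 = 0.015 kg m⁻⁴
  171–178 m: Δρ/Δz = 0.208/7 = 0.030 kg m⁻⁴
  178–203 m: Δρ/Δz = 0.334/25 = 0.013 kg m⁻⁴
  203–242 m: Δρ/Δz = 0.212/39 = 5.4 × 10⁻³ kg m⁻⁴
The largest gradient is in the 84–161 m interval — the pycnocline.

84–161 m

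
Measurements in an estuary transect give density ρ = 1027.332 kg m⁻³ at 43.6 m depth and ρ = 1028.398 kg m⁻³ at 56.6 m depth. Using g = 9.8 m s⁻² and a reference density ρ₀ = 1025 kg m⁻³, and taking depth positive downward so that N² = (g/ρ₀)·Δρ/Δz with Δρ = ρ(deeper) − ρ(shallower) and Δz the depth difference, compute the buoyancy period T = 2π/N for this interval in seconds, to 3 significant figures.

Δρ = 1028.398 − 1027.332 = 1.066 kg m⁻³ over Δz = 56.6 − 43.6 = 13 m.
N² = (9.8/1025) × (1.066/13) = 7.8400 × 10⁻⁴ s⁻².
N = √(7.8400 × 10⁻⁴) = 0.028000 rad s⁻¹, so T = 2π/N = 224.40 s ≈ 224 s.

224 s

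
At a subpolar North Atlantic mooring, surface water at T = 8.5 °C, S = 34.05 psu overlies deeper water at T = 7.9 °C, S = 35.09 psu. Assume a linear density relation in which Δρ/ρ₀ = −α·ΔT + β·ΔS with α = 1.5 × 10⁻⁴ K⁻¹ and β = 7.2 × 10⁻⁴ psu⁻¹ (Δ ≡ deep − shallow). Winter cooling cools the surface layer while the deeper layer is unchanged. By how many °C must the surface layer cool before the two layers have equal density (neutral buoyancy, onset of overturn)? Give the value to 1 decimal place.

Neutral buoyancy requires Δρ = 0, i.e. −α(T_deep − T_surf′) + β(S_deep − S_surf) = 0.
T_surf′ = T_deep − (β/α)·ΔS = 7.9 − (7.2 × 10⁻⁴/1.5 × 10⁻⁴)·(+1.04) = 2.908 °C.
Cooling required: 8.5 − (2.908) = 5.592 °C.

5.6 °C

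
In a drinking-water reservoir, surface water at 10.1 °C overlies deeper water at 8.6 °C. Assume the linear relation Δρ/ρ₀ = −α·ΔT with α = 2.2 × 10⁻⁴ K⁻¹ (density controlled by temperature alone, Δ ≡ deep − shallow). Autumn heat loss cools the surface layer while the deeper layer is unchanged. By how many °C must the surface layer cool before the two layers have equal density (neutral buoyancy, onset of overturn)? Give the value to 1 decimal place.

1.5 °C

With temperature the only control, equal density requires T_surf′ = T_deep.
T_surf′ = 8.6 °C.
Cooling required: 10.1 − 8.6 = 1.5 °C.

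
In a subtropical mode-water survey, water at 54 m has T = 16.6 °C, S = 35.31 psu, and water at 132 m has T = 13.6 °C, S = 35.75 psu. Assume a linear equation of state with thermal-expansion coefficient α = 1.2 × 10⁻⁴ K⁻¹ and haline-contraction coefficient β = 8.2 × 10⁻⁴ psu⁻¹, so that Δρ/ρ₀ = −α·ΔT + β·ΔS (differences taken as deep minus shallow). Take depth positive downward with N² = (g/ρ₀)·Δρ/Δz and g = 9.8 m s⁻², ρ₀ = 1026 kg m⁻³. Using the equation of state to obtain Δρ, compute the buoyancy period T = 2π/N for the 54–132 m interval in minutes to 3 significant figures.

11.0 min

ΔT = -3.0 K, ΔS = +0.44 psu (deep − shallow).
Δρ/ρ₀ = −αΔT + βΔS = 3.60 × 10⁻⁴ + 3.608 × 10⁻⁴ = 7.208 × 10⁻⁴, so Δρ ≈ 0.7395 kg m⁻³.
N² = (g/ρ₀)·Δρ/Δz = g·(Δρ/ρ₀)/Δz = 9.8 × 7.208 × 10⁻⁴ / 78 = 9.0562 × 10⁻⁵ s⁻².
N = √(9.0562 × 10⁻⁵) = 9.5164 × 10⁻³ rad s⁻¹ → T = 2π/N = 660.25 s = 11.004 min ≈ 11.0 min.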